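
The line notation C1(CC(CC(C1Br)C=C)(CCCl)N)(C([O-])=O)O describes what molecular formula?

Heavy atoms from the SMILES: 1 Br, 11 C, 1 Cl, 1 N, 3 O.
Implicit hydrogens by atom environment:
  5 × C: 2 H each → 10
  3 × C: 1 H each → 3
  3 × C: no H
  1 × Br: no H
  1 × Cl: no H
  1 × N: 2 H
  1 × O: 1 H
  1 × O: no H
  1 × O (charge -1): no H
  Total hydrogens = 16.
Net charge -1.
Molecular formula: C11H16BrClNO3-

C11H16BrClNO3-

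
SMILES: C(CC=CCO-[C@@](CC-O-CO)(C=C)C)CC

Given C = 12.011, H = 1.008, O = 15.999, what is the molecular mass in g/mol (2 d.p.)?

242.36

Molecular formula: C14H26O3.
M = 14×12.011 + 26×1.008 + 3×15.999 = 242.36 g/mol.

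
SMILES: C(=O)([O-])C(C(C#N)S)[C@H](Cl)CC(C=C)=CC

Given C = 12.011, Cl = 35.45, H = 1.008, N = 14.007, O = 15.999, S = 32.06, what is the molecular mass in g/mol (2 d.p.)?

258.74

Molecular formula: C11H13ClNO2S-.
M = 11×12.011 + 1×35.45 + 13×1.008 + 1×14.007 + 2×15.999 + 1×32.06 = 258.74 g/mol.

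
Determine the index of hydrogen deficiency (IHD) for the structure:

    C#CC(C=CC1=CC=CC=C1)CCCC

7

Molecular formula from the SMILES: C15H18.
DoU = (2C + 2 + N − H − X)/2 = (2·15 + 2 + 0 − 18 − 0)/2 = 14/2 = 7.
(Structurally: 1 ring(s) + 6 π bond(s) = 7.)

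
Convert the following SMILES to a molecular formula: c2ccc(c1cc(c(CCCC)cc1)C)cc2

C17H20

Heavy atoms from the SMILES: 17 C.
Implicit hydrogens by atom environment:
  8 × C (aromatic): 1 H each → 8
  4 × C (aromatic): no H
  3 × C: 2 H each → 6
  2 × C: 3 H each → 6
  Total hydrogens = 20.
Molecular formula: C17H20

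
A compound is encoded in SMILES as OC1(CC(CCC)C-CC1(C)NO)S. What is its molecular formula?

Heavy atoms from the SMILES: 10 C, 1 N, 2 O, 1 S.
Implicit hydrogens by atom environment:
  5 × C: 2 H each → 10
  2 × C: 3 H each → 6
  2 × C: no H
  2 × O: 1 H each → 2
  1 × C: 1 H
  1 × N: 1 H
  1 × S: 1 H
  Total hydrogens = 21.
Molecular formula: C10H21NO2S

C10H21NO2S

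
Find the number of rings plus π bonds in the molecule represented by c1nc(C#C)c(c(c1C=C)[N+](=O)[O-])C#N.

Molecular formula from the SMILES: C10H5N3O2.
DoU = (2C + 2 + N − H − X)/2 = (2·10 + 2 + 3 − 5 − 0)/2 = 20/2 = 10.
(Structurally: 1 ring(s) + 9 π bond(s) = 10.)

10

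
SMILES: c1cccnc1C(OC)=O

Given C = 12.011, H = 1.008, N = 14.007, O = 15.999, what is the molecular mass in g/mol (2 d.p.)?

Molecular formula: C7H7NO2.
M = 7×12.011 + 7×1.008 + 1×14.007 + 2×15.999 = 137.14 g/mol.

137.14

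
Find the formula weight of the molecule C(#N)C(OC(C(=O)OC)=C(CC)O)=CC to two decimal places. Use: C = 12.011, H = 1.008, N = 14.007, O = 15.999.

Molecular formula: C10H13NO4.
M = 10×12.011 + 13×1.008 + 1×14.007 + 4×15.999 = 211.22 g/mol.

211.22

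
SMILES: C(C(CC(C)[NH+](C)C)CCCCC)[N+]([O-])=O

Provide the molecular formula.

C12H27N2O2+

Heavy atoms from the SMILES: 12 C, 2 N, 2 O.
Implicit hydrogens by atom environment:
  6 × C: 2 H each → 12
  4 × C: 3 H each → 12
  2 × C: 1 H each → 2
  1 × N (charge +1): 1 H
  1 × N (charge +1): no H
  1 × O: no H
  1 × O (charge -1): no H
  Total hydrogens = 27.
Net charge +1.
Molecular formula: C12H27N2O2+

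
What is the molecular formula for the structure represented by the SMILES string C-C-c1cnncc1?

C6H8N2

Heavy atoms from the SMILES: 6 C, 2 N.
Implicit hydrogens by atom environment:
  3 × C (aromatic): 1 H each → 3
  2 × N (aromatic): no H
  1 × C: 3 H
  1 × C: 2 H
  1 × C (aromatic): no H
  Total hydrogens = 8.
Molecular formula: C6H8N2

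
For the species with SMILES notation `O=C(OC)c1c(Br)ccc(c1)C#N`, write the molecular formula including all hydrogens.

C9H6BrNO2

Heavy atoms from the SMILES: 1 Br, 9 C, 1 N, 2 O.
Implicit hydrogens by atom environment:
  3 × C (aromatic): 1 H each → 3
  3 × C (aromatic): no H
  2 × C: no H
  2 × O: no H
  1 × Br: no H
  1 × C: 3 H
  1 × N: no H
  Total hydrogens = 6.
Molecular formula: C9H6BrNO2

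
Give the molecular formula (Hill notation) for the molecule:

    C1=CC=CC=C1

C6H6

Heavy atoms from the SMILES: 6 C.
Implicit hydrogens by atom environment:
  6 × C (aromatic): 1 H each → 6
  Total hydrogens = 6.
Molecular formula: C6H6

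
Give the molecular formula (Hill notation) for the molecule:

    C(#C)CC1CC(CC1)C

Heavy atoms from the SMILES: 9 C.
Implicit hydrogens by atom environment:
  4 × C: 2 H each → 8
  3 × C: 1 H each → 3
  1 × C: 3 H
  1 × C: no H
  Total hydrogens = 14.
Molecular formula: C9H14

C9H14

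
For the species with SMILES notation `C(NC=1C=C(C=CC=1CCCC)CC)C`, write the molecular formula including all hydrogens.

Heavy atoms from the SMILES: 14 C, 1 N.
Implicit hydrogens by atom environment:
  5 × C: 2 H each → 10
  3 × C: 3 H each → 9
  3 × C (aromatic): 1 H each → 3
  3 × C (aromatic): no H
  1 × N: 1 H
  Total hydrogens = 23.
Molecular formula: C14H23N

C14H23N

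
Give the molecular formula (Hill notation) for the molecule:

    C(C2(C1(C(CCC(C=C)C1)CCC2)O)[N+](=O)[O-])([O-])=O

C13H18NO5-

Heavy atoms from the SMILES: 13 C, 1 N, 5 O.
Implicit hydrogens by atom environment:
  7 × C: 2 H each → 14
  3 × C: 1 H each → 3
  3 × C: no H
  2 × O: no H
  2 × O (charge -1): no H
  1 × N (charge +1): no H
  1 × O: 1 H
  Total hydrogens = 18.
Net charge -1.
Molecular formula: C13H18NO5-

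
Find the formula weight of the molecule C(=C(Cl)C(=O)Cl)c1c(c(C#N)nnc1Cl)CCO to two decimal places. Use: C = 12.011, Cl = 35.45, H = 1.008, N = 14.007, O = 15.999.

306.53

Molecular formula: C10H6Cl3N3O2.
M = 10×12.011 + 3×35.45 + 6×1.008 + 3×14.007 + 2×15.999 = 306.53 g/mol.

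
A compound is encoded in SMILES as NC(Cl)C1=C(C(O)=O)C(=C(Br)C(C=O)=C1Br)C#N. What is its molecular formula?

Heavy atoms from the SMILES: 2 Br, 10 C, 1 Cl, 2 N, 3 O.
Implicit hydrogens by atom environment:
  6 × C (aromatic): no H
  2 × Br: no H
  2 × C: 1 H each → 2
  2 × C: no H
  2 × O: no H
  1 × Cl: no H
  1 × N: 2 H
  1 × N: no H
  1 × O: 1 H
  Total hydrogens = 5.
Molecular formula: C10H5Br2ClN2O3

C10H5Br2ClN2O3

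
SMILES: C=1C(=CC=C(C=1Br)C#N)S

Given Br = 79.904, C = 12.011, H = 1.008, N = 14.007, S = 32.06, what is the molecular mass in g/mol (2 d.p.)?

Molecular formula: C7H4BrNS.
M = 1×79.904 + 7×12.011 + 4×1.008 + 1×14.007 + 1×32.06 = 214.08 g/mol.

214.08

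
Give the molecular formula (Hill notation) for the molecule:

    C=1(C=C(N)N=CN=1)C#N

C5H4N4

Heavy atoms from the SMILES: 5 C, 4 N.
Implicit hydrogens by atom environment:
  2 × C (aromatic): 1 H each → 2
  2 × C (aromatic): no H
  2 × N (aromatic): no H
  1 × C: no H
  1 × N: 2 H
  1 × N: no H
  Total hydrogens = 4.
Molecular formula: C5H4N4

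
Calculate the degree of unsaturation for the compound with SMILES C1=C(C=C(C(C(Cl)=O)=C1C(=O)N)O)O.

Molecular formula from the SMILES: C8H6ClNO4.
DoU = (2C + 2 + N − H − X)/2 = (2·8 + 2 + 1 − 6 − 1)/2 = 12/2 = 6.
(Structurally: 1 ring(s) + 5 π bond(s) = 6.)

6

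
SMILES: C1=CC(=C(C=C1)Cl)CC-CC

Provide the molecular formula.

C10H13Cl

Heavy atoms from the SMILES: 10 C, 1 Cl.
Implicit hydrogens by atom environment:
  4 × C (aromatic): 1 H each → 4
  3 × C: 2 H each → 6
  2 × C (aromatic): no H
  1 × C: 3 H
  1 × Cl: no H
  Total hydrogens = 13.
Molecular formula: C10H13Cl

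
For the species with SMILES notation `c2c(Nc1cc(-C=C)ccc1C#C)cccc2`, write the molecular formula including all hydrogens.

Heavy atoms from the SMILES: 16 C, 1 N.
Implicit hydrogens by atom environment:
  8 × C (aromatic): 1 H each → 8
  4 × C (aromatic): no H
  2 × C: 1 H each → 2
  1 × C: 2 H
  1 × C: no H
  1 × N: 1 H
  Total hydrogens = 13.
Molecular formula: C16H13N

C16H13N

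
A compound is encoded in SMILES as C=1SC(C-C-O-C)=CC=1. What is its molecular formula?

Heavy atoms from the SMILES: 7 C, 1 O, 1 S.
Implicit hydrogens by atom environment:
  3 × C (aromatic): 1 H each → 3
  2 × C: 2 H each → 4
  1 × C: 3 H
  1 × C (aromatic): no H
  1 × O: no H
  1 × S (aromatic): no H
  Total hydrogens = 10.
Molecular formula: C7H10OS

C7H10OS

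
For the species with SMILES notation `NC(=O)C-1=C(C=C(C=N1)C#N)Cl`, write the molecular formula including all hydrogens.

C7H4ClN3O

Heavy atoms from the SMILES: 7 C, 1 Cl, 3 N, 1 O.
Implicit hydrogens by atom environment:
  3 × C (aromatic): no H
  2 × C (aromatic): 1 H each → 2
  2 × C: no H
  1 × Cl: no H
  1 × N: 2 H
  1 × N (aromatic): no H
  1 × N: no H
  1 × O: no H
  Total hydrogens = 4.
Molecular formula: C7H4ClN3O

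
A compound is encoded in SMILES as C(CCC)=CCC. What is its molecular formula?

Heavy atoms from the SMILES: 7 C.
Implicit hydrogens by atom environment:
  3 × C: 2 H each → 6
  2 × C: 3 H each → 6
  2 × C: 1 H each → 2
  Total hydrogens = 14.
Molecular formula: C7H14

C7H14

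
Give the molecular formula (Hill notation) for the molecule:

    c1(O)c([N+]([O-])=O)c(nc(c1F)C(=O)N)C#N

Heavy atoms from the SMILES: 7 C, 1 F, 4 N, 4 O.
Implicit hydrogens by atom environment:
  5 × C (aromatic): no H
  2 × C: no H
  2 × O: no H
  1 × F: no H
  1 × N: 2 H
  1 × N (aromatic): no H
  1 × N (charge +1): no H
  1 × N: no H
  1 × O: 1 H
  1 × O (charge -1): no H
  Total hydrogens = 3.
Molecular formula: C7H3FN4O4

C7H3FN4O4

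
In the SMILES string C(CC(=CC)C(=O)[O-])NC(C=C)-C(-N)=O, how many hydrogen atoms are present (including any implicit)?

15

Hydrogens are implicit in SMILES; fill each atom to its normal valence:
  3 × C: 2 H each → 6
  3 × C: 1 H each → 3
  3 × C: no H
  2 × O: no H
  1 × C: 3 H
  1 × N: 2 H
  1 × N: 1 H
  1 × O (charge -1): no H
  Total hydrogens = 15.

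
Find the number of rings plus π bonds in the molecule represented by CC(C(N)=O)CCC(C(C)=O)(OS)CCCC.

2

Molecular formula from the SMILES: C12H23NO3S.
DoU = (2C + 2 + N − H − X)/2 = (2·12 + 2 + 1 − 23 − 0)/2 = 4/2 = 2.
(Structurally: 0 ring(s) + 2 π bond(s) = 2.)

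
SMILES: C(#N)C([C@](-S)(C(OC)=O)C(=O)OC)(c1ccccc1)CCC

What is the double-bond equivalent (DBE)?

8

Molecular formula from the SMILES: C16H19NO4S.
DoU = (2C + 2 + N − H − X)/2 = (2·16 + 2 + 1 − 19 − 0)/2 = 16/2 = 8.
(Structurally: 1 ring(s) + 7 π bond(s) = 8.)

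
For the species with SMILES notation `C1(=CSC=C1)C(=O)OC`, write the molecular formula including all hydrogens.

Heavy atoms from the SMILES: 6 C, 2 O, 1 S.
Implicit hydrogens by atom environment:
  3 × C (aromatic): 1 H each → 3
  2 × O: no H
  1 × C: 3 H
  1 × C (aromatic): no H
  1 × C: no H
  1 × S (aromatic): no H
  Total hydrogens = 6.
Molecular formula: C6H6O2S

C6H6O2S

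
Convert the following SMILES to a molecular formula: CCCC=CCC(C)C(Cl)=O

Heavy atoms from the SMILES: 9 C, 1 Cl, 1 O.
Implicit hydrogens by atom environment:
  3 × C: 2 H each → 6
  3 × C: 1 H each → 3
  2 × C: 3 H each → 6
  1 × C: no H
  1 × Cl: no H
  1 × O: no H
  Total hydrogens = 15.
Molecular formula: C9H15ClO

C9H15ClO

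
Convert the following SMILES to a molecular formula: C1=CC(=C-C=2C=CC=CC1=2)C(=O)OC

C12H10O2

Heavy atoms from the SMILES: 12 C, 2 O.
Implicit hydrogens by atom environment:
  7 × C (aromatic): 1 H each → 7
  3 × C (aromatic): no H
  2 × O: no H
  1 × C: 3 H
  1 × C: no H
  Total hydrogens = 10.
Molecular formula: C12H10O2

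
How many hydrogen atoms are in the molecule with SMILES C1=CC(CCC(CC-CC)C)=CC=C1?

22

Hydrogens are implicit in SMILES; fill each atom to its normal valence:
  5 × C: 2 H each → 10
  5 × C (aromatic): 1 H each → 5
  2 × C: 3 H each → 6
  1 × C: 1 H
  1 × C (aromatic): no H
  Total hydrogens = 22.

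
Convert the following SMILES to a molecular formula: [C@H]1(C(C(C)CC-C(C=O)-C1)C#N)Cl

C10H14ClNO

Heavy atoms from the SMILES: 10 C, 1 Cl, 1 N, 1 O.
Implicit hydrogens by atom environment:
  5 × C: 1 H each → 5
  3 × C: 2 H each → 6
  1 × C: 3 H
  1 × C: no H
  1 × Cl: no H
  1 × N: no H
  1 × O: no H
  Total hydrogens = 14.
Molecular formula: C10H14ClNO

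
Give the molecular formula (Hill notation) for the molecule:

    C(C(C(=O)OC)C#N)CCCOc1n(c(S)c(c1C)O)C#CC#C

C17H18N2O4S

Heavy atoms from the SMILES: 17 C, 2 N, 4 O, 1 S.
Implicit hydrogens by atom environment:
  5 × C: no H
  4 × C: 2 H each → 8
  4 × C (aromatic): no H
  3 × O: no H
  2 × C: 3 H each → 6
  2 × C: 1 H each → 2
  1 × N (aromatic): no H
  1 × N: no H
  1 × O: 1 H
  1 × S: 1 H
  Total hydrogens = 18.
Molecular formula: C17H18N2O4S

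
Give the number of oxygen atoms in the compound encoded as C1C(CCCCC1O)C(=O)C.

The symbol for oxygen appears 2 times in the SMILES.

2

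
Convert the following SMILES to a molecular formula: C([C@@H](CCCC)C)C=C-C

C10H20

Heavy atoms from the SMILES: 10 C.
Implicit hydrogens by atom environment:
  4 × C: 2 H each → 8
  3 × C: 3 H each → 9
  3 × C: 1 H each → 3
  Total hydrogens = 20.
Molecular formula: C10H20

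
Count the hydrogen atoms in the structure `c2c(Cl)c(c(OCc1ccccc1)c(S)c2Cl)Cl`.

9

Hydrogens are implicit in SMILES; fill each atom to its normal valence:
  6 × C (aromatic): 1 H each → 6
  6 × C (aromatic): no H
  3 × Cl: no H
  1 × C: 2 H
  1 × O: no H
  1 × S: 1 H
  Total hydrogens = 9.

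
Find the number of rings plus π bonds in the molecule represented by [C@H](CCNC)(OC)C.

Molecular formula from the SMILES: C6H15NO.
DoU = (2C + 2 + N − H − X)/2 = (2·6 + 2 + 1 − 15 − 0)/2 = 0/2 = 0.
(Structurally: 0 ring(s) + 0 π bond(s) = 0.)

0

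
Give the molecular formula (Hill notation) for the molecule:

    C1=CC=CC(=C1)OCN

C7H9NO

Heavy atoms from the SMILES: 7 C, 1 N, 1 O.
Implicit hydrogens by atom environment:
  5 × C (aromatic): 1 H each → 5
  1 × C: 2 H
  1 × C (aromatic): no H
  1 × N: 2 H
  1 × O: no H
  Total hydrogens = 9.
Molecular formula: C7H9NO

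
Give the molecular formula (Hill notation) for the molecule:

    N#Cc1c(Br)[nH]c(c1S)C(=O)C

C7H5BrN2OS

Heavy atoms from the SMILES: 1 Br, 7 C, 2 N, 1 O, 1 S.
Implicit hydrogens by atom environment:
  4 × C (aromatic): no H
  2 × C: no H
  1 × Br: no H
  1 × C: 3 H
  1 × N (aromatic): 1 H
  1 × N: no H
  1 × O: no H
  1 × S: 1 H
  Total hydrogens = 5.
Molecular formula: C7H5BrN2OS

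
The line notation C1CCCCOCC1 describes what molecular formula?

Heavy atoms from the SMILES: 7 C, 1 O.
Implicit hydrogens by atom environment:
  7 × C: 2 H each → 14
  1 × O: no H
  Total hydrogens = 14.
Molecular formula: C7H14O

C7H14O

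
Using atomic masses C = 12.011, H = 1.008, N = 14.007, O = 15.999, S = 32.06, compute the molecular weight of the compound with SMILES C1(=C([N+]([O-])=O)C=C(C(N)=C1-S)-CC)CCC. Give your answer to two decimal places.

240.32

Molecular formula: C11H16N2O2S.
M = 11×12.011 + 16×1.008 + 2×14.007 + 2×15.999 + 1×32.06 = 240.32 g/mol.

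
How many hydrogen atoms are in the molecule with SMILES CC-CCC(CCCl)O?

Hydrogens are implicit in SMILES; fill each atom to its normal valence:
  5 × C: 2 H each → 10
  1 × C: 3 H
  1 × C: 1 H
  1 × Cl: no H
  1 × O: 1 H
  Total hydrogens = 15.

15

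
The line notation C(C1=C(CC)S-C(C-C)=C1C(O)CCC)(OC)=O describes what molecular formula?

C14H22O3S

Heavy atoms from the SMILES: 14 C, 3 O, 1 S.
Implicit hydrogens by atom environment:
  4 × C: 3 H each → 12
  4 × C: 2 H each → 8
  4 × C (aromatic): no H
  2 × O: no H
  1 × C: 1 H
  1 × C: no H
  1 × O: 1 H
  1 × S (aromatic): no H
  Total hydrogens = 22.
Molecular formula: C14H22O3S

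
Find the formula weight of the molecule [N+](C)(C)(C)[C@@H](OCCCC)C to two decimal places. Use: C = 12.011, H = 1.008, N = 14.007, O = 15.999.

160.28

Molecular formula: C9H22NO+.
M = 9×12.011 + 22×1.008 + 1×14.007 + 1×15.999 = 160.28 g/mol.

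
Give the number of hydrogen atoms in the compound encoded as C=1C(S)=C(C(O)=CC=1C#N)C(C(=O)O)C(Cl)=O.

6

Hydrogens are implicit in SMILES; fill each atom to its normal valence:
  4 × C (aromatic): no H
  3 × C: no H
  2 × C (aromatic): 1 H each → 2
  2 × O: 1 H each → 2
  2 × O: no H
  1 × C: 1 H
  1 × Cl: no H
  1 × N: no H
  1 × S: 1 H
  Total hydrogens = 6.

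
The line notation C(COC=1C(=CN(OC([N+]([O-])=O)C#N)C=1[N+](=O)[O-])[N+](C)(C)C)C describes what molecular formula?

Heavy atoms from the SMILES: 12 C, 5 N, 6 O.
Implicit hydrogens by atom environment:
  4 × C: 3 H each → 12
  4 × O: no H
  3 × C (aromatic): no H
  3 × N (charge +1): no H
  2 × C: 2 H each → 4
  2 × O (charge -1): no H
  1 × C (aromatic): 1 H
  1 × C: 1 H
  1 × C: no H
  1 × N (aromatic): no H
  1 × N: no H
  Total hydrogens = 18.
Net charge +1.
Molecular formula: C12H18N5O6+

C12H18N5O6+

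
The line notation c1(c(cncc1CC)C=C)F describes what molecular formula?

C9H10FN

Heavy atoms from the SMILES: 9 C, 1 F, 1 N.
Implicit hydrogens by atom environment:
  3 × C (aromatic): no H
  2 × C: 2 H each → 4
  2 × C (aromatic): 1 H each → 2
  1 × C: 3 H
  1 × C: 1 H
  1 × F: no H
  1 × N (aromatic): no H
  Total hydrogens = 10.
Molecular formula: C9H10FN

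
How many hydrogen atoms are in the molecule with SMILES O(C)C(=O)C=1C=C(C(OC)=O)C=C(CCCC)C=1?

Hydrogens are implicit in SMILES; fill each atom to its normal valence:
  4 × O: no H
  3 × C: 3 H each → 9
  3 × C: 2 H each → 6
  3 × C (aromatic): 1 H each → 3
  3 × C (aromatic): no H
  2 × C: no H
  Total hydrogens = 18.

18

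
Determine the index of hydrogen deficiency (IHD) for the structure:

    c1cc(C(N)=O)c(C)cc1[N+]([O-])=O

6

Molecular formula from the SMILES: C8H8N2O3.
DoU = (2C + 2 + N − H − X)/2 = (2·8 + 2 + 2 − 8 − 0)/2 = 12/2 = 6.
(Structurally: 1 ring(s) + 5 π bond(s) = 6.)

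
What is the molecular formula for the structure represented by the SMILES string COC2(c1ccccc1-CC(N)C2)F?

C11H14FNO

Heavy atoms from the SMILES: 11 C, 1 F, 1 N, 1 O.
Implicit hydrogens by atom environment:
  4 × C (aromatic): 1 H each → 4
  2 × C: 2 H each → 4
  2 × C (aromatic): no H
  1 × C: 3 H
  1 × C: 1 H
  1 × C: no H
  1 × F: no H
  1 × N: 2 H
  1 × O: no H
  Total hydrogens = 14.
Molecular formula: C11H14FNO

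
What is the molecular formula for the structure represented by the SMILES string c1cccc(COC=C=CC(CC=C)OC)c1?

C15H18O2

Heavy atoms from the SMILES: 15 C, 2 O.
Implicit hydrogens by atom environment:
  5 × C (aromatic): 1 H each → 5
  4 × C: 1 H each → 4
  3 × C: 2 H each → 6
  2 × O: no H
  1 × C: 3 H
  1 × C: no H
  1 × C (aromatic): no H
  Total hydrogens = 18.
Molecular formula: C15H18O2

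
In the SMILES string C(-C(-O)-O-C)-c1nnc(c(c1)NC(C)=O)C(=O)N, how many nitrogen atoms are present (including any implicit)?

4

The symbol for nitrogen appears 4 times in the SMILES.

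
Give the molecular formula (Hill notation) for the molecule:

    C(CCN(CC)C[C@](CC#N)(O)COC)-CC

Heavy atoms from the SMILES: 13 C, 2 N, 2 O.
Implicit hydrogens by atom environment:
  8 × C: 2 H each → 16
  3 × C: 3 H each → 9
  2 × C: no H
  2 × N: no H
  1 × O: 1 H
  1 × O: no H
  Total hydrogens = 26.
Molecular formula: C13H26N2O2

C13H26N2O2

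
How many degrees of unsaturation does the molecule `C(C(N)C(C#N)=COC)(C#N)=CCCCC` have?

6

Molecular formula from the SMILES: C12H17N3O.
DoU = (2C + 2 + N − H − X)/2 = (2·12 + 2 + 3 − 17 − 0)/2 = 12/2 = 6.
(Structurally: 0 ring(s) + 6 π bond(s) = 6.)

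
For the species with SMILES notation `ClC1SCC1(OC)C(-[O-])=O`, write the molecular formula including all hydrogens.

C5H6ClO3S-

Heavy atoms from the SMILES: 5 C, 1 Cl, 3 O, 1 S.
Implicit hydrogens by atom environment:
  2 × C: no H
  2 × O: no H
  1 × C: 3 H
  1 × C: 2 H
  1 × C: 1 H
  1 × Cl: no H
  1 × O (charge -1): no H
  1 × S: no H
  Total hydrogens = 6.
Net charge -1.
Molecular formula: C5H6ClO3S-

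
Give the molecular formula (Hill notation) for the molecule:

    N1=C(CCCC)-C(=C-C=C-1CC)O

Heavy atoms from the SMILES: 11 C, 1 N, 1 O.
Implicit hydrogens by atom environment:
  4 × C: 2 H each → 8
  3 × C (aromatic): no H
  2 × C: 3 H each → 6
  2 × C (aromatic): 1 H each → 2
  1 × N (aromatic): no H
  1 × O: 1 H
  Total hydrogens = 17.
Molecular formula: C11H17NO

C11H17NO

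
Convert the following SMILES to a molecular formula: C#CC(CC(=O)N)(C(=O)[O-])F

C6H5FNO3-

Heavy atoms from the SMILES: 6 C, 1 F, 1 N, 3 O.
Implicit hydrogens by atom environment:
  4 × C: no H
  2 × O: no H
  1 × C: 2 H
  1 × C: 1 H
  1 × F: no H
  1 × N: 2 H
  1 × O (charge -1): no H
  Total hydrogens = 5.
Net charge -1.
Molecular formula: C6H5FNO3-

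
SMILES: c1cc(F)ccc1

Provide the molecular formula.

Heavy atoms from the SMILES: 6 C, 1 F.
Implicit hydrogens by atom environment:
  5 × C (aromatic): 1 H each → 5
  1 × C (aromatic): no H
  1 × F: no H
  Total hydrogens = 5.
Molecular formula: C6H5F

C6H5F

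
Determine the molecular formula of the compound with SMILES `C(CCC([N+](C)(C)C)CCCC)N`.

C11H27N2+

Heavy atoms from the SMILES: 11 C, 2 N.
Implicit hydrogens by atom environment:
  6 × C: 2 H each → 12
  4 × C: 3 H each → 12
  1 × C: 1 H
  1 × N: 2 H
  1 × N (charge +1): no H
  Total hydrogens = 27.
Net charge +1.
Molecular formula: C11H27N2+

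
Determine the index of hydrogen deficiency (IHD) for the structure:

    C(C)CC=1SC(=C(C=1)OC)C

Molecular formula from the SMILES: C9H14OS.
DoU = (2C + 2 + N − H − X)/2 = (2·9 + 2 + 0 − 14 − 0)/2 = 6/2 = 3.
(Structurally: 1 ring(s) + 2 π bond(s) = 3.)

3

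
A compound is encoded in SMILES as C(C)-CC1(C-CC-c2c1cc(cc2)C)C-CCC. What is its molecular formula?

Heavy atoms from the SMILES: 18 C.
Implicit hydrogens by atom environment:
  8 × C: 2 H each → 16
  3 × C: 3 H each → 9
  3 × C (aromatic): 1 H each → 3
  3 × C (aromatic): no H
  1 × C: no H
  Total hydrogens = 28.
Molecular formula: C18H28

C18H28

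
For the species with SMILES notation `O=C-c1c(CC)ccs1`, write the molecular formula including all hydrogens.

C7H8OS

Heavy atoms from the SMILES: 7 C, 1 O, 1 S.
Implicit hydrogens by atom environment:
  2 × C (aromatic): 1 H each → 2
  2 × C (aromatic): no H
  1 × C: 3 H
  1 × C: 2 H
  1 × C: 1 H
  1 × O: no H
  1 × S (aromatic): no H
  Total hydrogens = 8.
Molecular formula: C7H8OS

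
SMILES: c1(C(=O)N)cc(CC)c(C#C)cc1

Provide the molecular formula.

C11H11NO

Heavy atoms from the SMILES: 11 C, 1 N, 1 O.
Implicit hydrogens by atom environment:
  3 × C (aromatic): 1 H each → 3
  3 × C (aromatic): no H
  2 × C: no H
  1 × C: 3 H
  1 × C: 2 H
  1 × C: 1 H
  1 × N: 2 H
  1 × O: no H
  Total hydrogens = 11.
Molecular formula: C11H11NO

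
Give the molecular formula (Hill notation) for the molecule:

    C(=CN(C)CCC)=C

C7H13N

Heavy atoms from the SMILES: 7 C, 1 N.
Implicit hydrogens by atom environment:
  3 × C: 2 H each → 6
  2 × C: 3 H each → 6
  1 × C: 1 H
  1 × C: no H
  1 × N: no H
  Total hydrogens = 13.
Molecular formula: C7H13N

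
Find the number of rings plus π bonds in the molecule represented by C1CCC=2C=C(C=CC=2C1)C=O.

6

Molecular formula from the SMILES: C11H12O.
DoU = (2C + 2 + N − H − X)/2 = (2·11 + 2 + 0 − 12 − 0)/2 = 12/2 = 6.
(Structurally: 2 ring(s) + 4 π bond(s) = 6.)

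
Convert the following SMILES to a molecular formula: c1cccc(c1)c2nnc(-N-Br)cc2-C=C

Heavy atoms from the SMILES: 1 Br, 12 C, 3 N.
Implicit hydrogens by atom environment:
  6 × C (aromatic): 1 H each → 6
  4 × C (aromatic): no H
  2 × N (aromatic): no H
  1 × Br: no H
  1 × C: 2 H
  1 × C: 1 H
  1 × N: 1 H
  Total hydrogens = 10.
Molecular formula: C12H10BrN3

C12H10BrN3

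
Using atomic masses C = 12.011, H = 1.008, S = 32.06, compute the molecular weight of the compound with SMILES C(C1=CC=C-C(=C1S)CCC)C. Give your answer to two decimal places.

180.31

Molecular formula: C11H16S.
M = 11×12.011 + 16×1.008 + 1×32.06 = 180.31 g/mol.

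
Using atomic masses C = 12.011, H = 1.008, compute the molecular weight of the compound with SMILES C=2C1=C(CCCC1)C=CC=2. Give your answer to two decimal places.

Molecular formula: C10H12.
M = 10×12.011 + 12×1.008 = 132.21 g/mol.

132.21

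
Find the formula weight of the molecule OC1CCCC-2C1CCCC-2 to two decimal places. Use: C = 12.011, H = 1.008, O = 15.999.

Molecular formula: C10H18O.
M = 10×12.011 + 18×1.008 + 1×15.999 = 154.25 g/mol.

154.25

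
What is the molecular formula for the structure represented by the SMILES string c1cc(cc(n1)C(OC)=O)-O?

C7H7NO3

Heavy atoms from the SMILES: 7 C, 1 N, 3 O.
Implicit hydrogens by atom environment:
  3 × C (aromatic): 1 H each → 3
  2 × C (aromatic): no H
  2 × O: no H
  1 × C: 3 H
  1 × C: no H
  1 × N (aromatic): no H
  1 × O: 1 H
  Total hydrogens = 7.
Molecular formula: C7H7NO3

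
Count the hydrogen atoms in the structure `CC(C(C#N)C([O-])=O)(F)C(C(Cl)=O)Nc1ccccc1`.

Hydrogens are implicit in SMILES; fill each atom to its normal valence:
  5 × C (aromatic): 1 H each → 5
  4 × C: no H
  2 × C: 1 H each → 2
  2 × O: no H
  1 × C: 3 H
  1 × C (aromatic): no H
  1 × Cl: no H
  1 × F: no H
  1 × N: 1 H
  1 × N: no H
  1 × O (charge -1): no H
  Total hydrogens = 11.

11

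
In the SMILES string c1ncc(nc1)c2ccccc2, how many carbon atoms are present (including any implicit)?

10

The symbol for carbon appears 10 times in the SMILES. Lowercase c denotes aromatic carbon and counts toward C.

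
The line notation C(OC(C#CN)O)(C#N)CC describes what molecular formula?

C7H10N2O2

Heavy atoms from the SMILES: 7 C, 2 N, 2 O.
Implicit hydrogens by atom environment:
  3 × C: no H
  2 × C: 1 H each → 2
  1 × C: 3 H
  1 × C: 2 H
  1 × N: 2 H
  1 × N: no H
  1 × O: 1 H
  1 × O: no H
  Total hydrogens = 10.
Molecular formula: C7H10N2O2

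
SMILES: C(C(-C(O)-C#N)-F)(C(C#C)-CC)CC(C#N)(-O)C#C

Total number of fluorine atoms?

1

The symbol for fluorine appears 1 time in the SMILES.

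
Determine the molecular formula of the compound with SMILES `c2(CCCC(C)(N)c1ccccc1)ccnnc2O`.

Heavy atoms from the SMILES: 15 C, 3 N, 1 O.
Implicit hydrogens by atom environment:
  7 × C (aromatic): 1 H each → 7
  3 × C: 2 H each → 6
  3 × C (aromatic): no H
  2 × N (aromatic): no H
  1 × C: 3 H
  1 × C: no H
  1 × N: 2 H
  1 × O: 1 H
  Total hydrogens = 19.
Molecular formula: C15H19N3O

C15H19N3O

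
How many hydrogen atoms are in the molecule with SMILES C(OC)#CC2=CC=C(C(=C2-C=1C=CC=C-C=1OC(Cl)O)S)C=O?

13

Hydrogens are implicit in SMILES; fill each atom to its normal valence:
  6 × C (aromatic): 1 H each → 6
  6 × C (aromatic): no H
  3 × O: no H
  2 × C: 1 H each → 2
  2 × C: no H
  1 × C: 3 H
  1 × Cl: no H
  1 × O: 1 H
  1 × S: 1 H
  Total hydrogens = 13.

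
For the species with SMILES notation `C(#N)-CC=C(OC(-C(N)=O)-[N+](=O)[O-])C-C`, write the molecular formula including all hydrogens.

Heavy atoms from the SMILES: 8 C, 3 N, 4 O.
Implicit hydrogens by atom environment:
  3 × C: no H
  3 × O: no H
  2 × C: 2 H each → 4
  2 × C: 1 H each → 2
  1 × C: 3 H
  1 × N: 2 H
  1 × N (charge +1): no H
  1 × N: no H
  1 × O (charge -1): no H
  Total hydrogens = 11.
Molecular formula: C8H11N3O4

C8H11N3O4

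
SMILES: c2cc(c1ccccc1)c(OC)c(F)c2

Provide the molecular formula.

C13H11FO

Heavy atoms from the SMILES: 13 C, 1 F, 1 O.
Implicit hydrogens by atom environment:
  8 × C (aromatic): 1 H each → 8
  4 × C (aromatic): no H
  1 × C: 3 H
  1 × F: no H
  1 × O: no H
  Total hydrogens = 11.
Molecular formula: C13H11FO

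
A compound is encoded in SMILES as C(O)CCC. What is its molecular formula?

Heavy atoms from the SMILES: 4 C, 1 O.
Implicit hydrogens by atom environment:
  3 × C: 2 H each → 6
  1 × C: 3 H
  1 × O: 1 H
  Total hydrogens = 10.
Molecular formula: C4H10O

C4H10O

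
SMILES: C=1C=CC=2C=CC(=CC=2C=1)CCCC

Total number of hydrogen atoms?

16

Hydrogens are implicit in SMILES; fill each atom to its normal valence:
  7 × C (aromatic): 1 H each → 7
  3 × C: 2 H each → 6
  3 × C (aromatic): no H
  1 × C: 3 H
  Total hydrogens = 16.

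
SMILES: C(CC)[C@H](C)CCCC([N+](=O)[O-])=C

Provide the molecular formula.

C10H19NO2

Heavy atoms from the SMILES: 10 C, 1 N, 2 O.
Implicit hydrogens by atom environment:
  6 × C: 2 H each → 12
  2 × C: 3 H each → 6
  1 × C: 1 H
  1 × C: no H
  1 × N (charge +1): no H
  1 × O: no H
  1 × O (charge -1): no H
  Total hydrogens = 19.
Molecular formula: C10H19NO2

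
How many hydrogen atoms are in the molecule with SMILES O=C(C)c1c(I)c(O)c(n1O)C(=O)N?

7

Hydrogens are implicit in SMILES; fill each atom to its normal valence:
  4 × C (aromatic): no H
  2 × C: no H
  2 × O: 1 H each → 2
  2 × O: no H
  1 × C: 3 H
  1 × I: no H
  1 × N: 2 H
  1 × N (aromatic): no H
  Total hydrogens = 7.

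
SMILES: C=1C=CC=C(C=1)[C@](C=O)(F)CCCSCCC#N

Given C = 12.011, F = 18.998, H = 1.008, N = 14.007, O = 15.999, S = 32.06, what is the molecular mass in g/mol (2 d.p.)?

265.35

Molecular formula: C14H16FNOS.
M = 14×12.011 + 1×18.998 + 16×1.008 + 1×14.007 + 1×15.999 + 1×32.06 = 265.35 g/mol.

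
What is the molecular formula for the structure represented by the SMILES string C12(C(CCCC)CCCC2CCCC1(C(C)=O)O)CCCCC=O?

Heavy atoms from the SMILES: 21 C, 3 O.
Implicit hydrogens by atom environment:
  13 × C: 2 H each → 26
  3 × C: 1 H each → 3
  3 × C: no H
  2 × C: 3 H each → 6
  2 × O: no H
  1 × O: 1 H
  Total hydrogens = 36.
Molecular formula: C21H36O3

C21H36O3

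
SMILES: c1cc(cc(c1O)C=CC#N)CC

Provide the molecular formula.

Heavy atoms from the SMILES: 11 C, 1 N, 1 O.
Implicit hydrogens by atom environment:
  3 × C (aromatic): 1 H each → 3
  3 × C (aromatic): no H
  2 × C: 1 H each → 2
  1 × C: 3 H
  1 × C: 2 H
  1 × C: no H
  1 × N: no H
  1 × O: 1 H
  Total hydrogens = 11.
Molecular formula: C11H11NO

C11H11NO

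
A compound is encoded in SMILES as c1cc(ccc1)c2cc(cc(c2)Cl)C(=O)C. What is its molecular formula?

C14H11ClO

Heavy atoms from the SMILES: 14 C, 1 Cl, 1 O.
Implicit hydrogens by atom environment:
  8 × C (aromatic): 1 H each → 8
  4 × C (aromatic): no H
  1 × C: 3 H
  1 × C: no H
  1 × Cl: no H
  1 × O: no H
  Total hydrogens = 11.
Molecular formula: C14H11ClO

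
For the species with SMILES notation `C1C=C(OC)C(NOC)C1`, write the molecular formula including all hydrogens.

Heavy atoms from the SMILES: 7 C, 1 N, 2 O.
Implicit hydrogens by atom environment:
  2 × C: 3 H each → 6
  2 × C: 2 H each → 4
  2 × C: 1 H each → 2
  2 × O: no H
  1 × C: no H
  1 × N: 1 H
  Total hydrogens = 13.
Molecular formula: C7H13NO2

C7H13NO2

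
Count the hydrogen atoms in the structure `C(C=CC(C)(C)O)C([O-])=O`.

Hydrogens are implicit in SMILES; fill each atom to its normal valence:
  2 × C: 3 H each → 6
  2 × C: 1 H each → 2
  2 × C: no H
  1 × C: 2 H
  1 × O: 1 H
  1 × O: no H
  1 × O (charge -1): no H
  Total hydrogens = 11.

11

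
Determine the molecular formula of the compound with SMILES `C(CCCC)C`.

Heavy atoms from the SMILES: 6 C.
Implicit hydrogens by atom environment:
  4 × C: 2 H each → 8
  2 × C: 3 H each → 6
  Total hydrogens = 14.
Molecular formula: C6H14

C6H14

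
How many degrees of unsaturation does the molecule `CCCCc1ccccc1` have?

Molecular formula from the SMILES: C10H14.
DoU = (2C + 2 + N − H − X)/2 = (2·10 + 2 + 0 − 14 − 0)/2 = 8/2 = 4.
(Structurally: 1 ring(s) + 3 π bond(s) = 4.)

4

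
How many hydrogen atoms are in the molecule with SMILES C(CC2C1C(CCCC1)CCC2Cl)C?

Hydrogens are implicit in SMILES; fill each atom to its normal valence:
  8 × C: 2 H each → 16
  4 × C: 1 H each → 4
  1 × C: 3 H
  1 × Cl: no H
  Total hydrogens = 23.

23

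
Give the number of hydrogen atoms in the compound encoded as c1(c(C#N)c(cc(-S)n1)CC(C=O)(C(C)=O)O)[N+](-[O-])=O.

Hydrogens are implicit in SMILES; fill each atom to its normal valence:
  4 × C (aromatic): no H
  3 × C: no H
  3 × O: no H
  1 × C: 3 H
  1 × C: 2 H
  1 × C (aromatic): 1 H
  1 × C: 1 H
  1 × N (aromatic): no H
  1 × N (charge +1): no H
  1 × N: no H
  1 × O: 1 H
  1 × O (charge -1): no H
  1 × S: 1 H
  Total hydrogens = 9.

9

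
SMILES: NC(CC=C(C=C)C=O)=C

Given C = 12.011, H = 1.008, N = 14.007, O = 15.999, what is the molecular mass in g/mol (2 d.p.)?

Molecular formula: C8H11NO.
M = 8×12.011 + 11×1.008 + 1×14.007 + 1×15.999 = 137.18 g/mol.

137.18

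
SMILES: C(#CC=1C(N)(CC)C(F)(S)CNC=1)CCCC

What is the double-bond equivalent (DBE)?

Molecular formula from the SMILES: C13H21FN2S.
DoU = (2C + 2 + N − H − X)/2 = (2·13 + 2 + 2 − 21 − 1)/2 = 8/2 = 4.
(Structurally: 1 ring(s) + 3 π bond(s) = 4.)

4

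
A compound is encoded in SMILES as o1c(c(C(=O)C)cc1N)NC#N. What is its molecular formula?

Heavy atoms from the SMILES: 7 C, 3 N, 2 O.
Implicit hydrogens by atom environment:
  3 × C (aromatic): no H
  2 × C: no H
  1 × C: 3 H
  1 × C (aromatic): 1 H
  1 × N: 2 H
  1 × N: 1 H
  1 × N: no H
  1 × O (aromatic): no H
  1 × O: no H
  Total hydrogens = 7.
Molecular formula: C7H7N3O2

C7H7N3O2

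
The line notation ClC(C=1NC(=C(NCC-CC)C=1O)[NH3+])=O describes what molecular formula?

C9H15ClN3O2+

Heavy atoms from the SMILES: 9 C, 1 Cl, 3 N, 2 O.
Implicit hydrogens by atom environment:
  4 × C (aromatic): no H
  3 × C: 2 H each → 6
  1 × C: 3 H
  1 × C: no H
  1 × Cl: no H
  1 × N (charge +1): 3 H
  1 × N (aromatic): 1 H
  1 × N: 1 H
  1 × O: 1 H
  1 × O: no H
  Total hydrogens = 15.
Net charge +1.
Molecular formula: C9H15ClN3O2+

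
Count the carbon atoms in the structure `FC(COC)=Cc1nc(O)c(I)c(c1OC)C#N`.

The symbol for carbon appears 11 times in the SMILES. Lowercase c denotes aromatic carbon and counts toward C.

11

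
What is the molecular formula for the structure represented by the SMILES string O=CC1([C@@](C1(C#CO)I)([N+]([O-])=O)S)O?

C6H4INO5S

Heavy atoms from the SMILES: 6 C, 1 I, 1 N, 5 O, 1 S.
Implicit hydrogens by atom environment:
  5 × C: no H
  2 × O: 1 H each → 2
  2 × O: no H
  1 × C: 1 H
  1 × I: no H
  1 × N (charge +1): no H
  1 × O (charge -1): no H
  1 × S: 1 H
  Total hydrogens = 4.
Molecular formula: C6H4INO5S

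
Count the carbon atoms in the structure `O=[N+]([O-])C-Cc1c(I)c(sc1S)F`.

The symbol for carbon appears 6 times in the SMILES. Lowercase c denotes aromatic carbon and counts toward C.

6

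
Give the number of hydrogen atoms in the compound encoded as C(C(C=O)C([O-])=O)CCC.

11

Hydrogens are implicit in SMILES; fill each atom to its normal valence:
  3 × C: 2 H each → 6
  2 × C: 1 H each → 2
  2 × O: no H
  1 × C: 3 H
  1 × C: no H
  1 × O (charge -1): no H
  Total hydrogens = 11.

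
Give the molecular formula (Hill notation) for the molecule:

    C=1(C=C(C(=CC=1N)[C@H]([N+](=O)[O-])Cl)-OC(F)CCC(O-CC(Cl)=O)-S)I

Heavy atoms from the SMILES: 13 C, 2 Cl, 1 F, 1 I, 2 N, 5 O, 1 S.
Implicit hydrogens by atom environment:
  4 × C (aromatic): no H
  4 × O: no H
  3 × C: 2 H each → 6
  3 × C: 1 H each → 3
  2 × C (aromatic): 1 H each → 2
  2 × Cl: no H
  1 × C: no H
  1 × F: no H
  1 × I: no H
  1 × N: 2 H
  1 × N (charge +1): no H
  1 × O (charge -1): no H
  1 × S: 1 H
  Total hydrogens = 14.
Molecular formula: C13H14Cl2FIN2O5S

C13H14Cl2FIN2O5S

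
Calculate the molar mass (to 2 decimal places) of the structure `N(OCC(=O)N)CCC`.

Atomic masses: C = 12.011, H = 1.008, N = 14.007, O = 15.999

132.16

Molecular formula: C5H12N2O2.
M = 5×12.011 + 12×1.008 + 2×14.007 + 2×15.999 = 132.16 g/mol.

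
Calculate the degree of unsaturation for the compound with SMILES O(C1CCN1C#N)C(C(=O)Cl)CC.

Molecular formula from the SMILES: C8H11ClN2O2.
DoU = (2C + 2 + N − H − X)/2 = (2·8 + 2 + 2 − 11 − 1)/2 = 8/2 = 4.
(Structurally: 1 ring(s) + 3 π bond(s) = 4.)

4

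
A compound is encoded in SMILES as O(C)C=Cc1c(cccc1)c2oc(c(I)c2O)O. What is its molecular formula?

Heavy atoms from the SMILES: 13 C, 1 I, 4 O.
Implicit hydrogens by atom environment:
  6 × C (aromatic): no H
  4 × C (aromatic): 1 H each → 4
  2 × C: 1 H each → 2
  2 × O: 1 H each → 2
  1 × C: 3 H
  1 × I: no H
  1 × O (aromatic): no H
  1 × O: no H
  Total hydrogens = 11.
Molecular formula: C13H11IO4

C13H11IO4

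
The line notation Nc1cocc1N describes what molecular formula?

Heavy atoms from the SMILES: 4 C, 2 N, 1 O.
Implicit hydrogens by atom environment:
  2 × C (aromatic): 1 H each → 2
  2 × C (aromatic): no H
  2 × N: 2 H each → 4
  1 × O (aromatic): no H
  Total hydrogens = 6.
Molecular formula: C4H6N2O

C4H6N2O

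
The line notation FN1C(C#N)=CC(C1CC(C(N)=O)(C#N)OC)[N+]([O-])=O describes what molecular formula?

Heavy atoms from the SMILES: 10 C, 1 F, 5 N, 4 O.
Implicit hydrogens by atom environment:
  5 × C: no H
  3 × C: 1 H each → 3
  3 × N: no H
  3 × O: no H
  1 × C: 3 H
  1 × C: 2 H
  1 × F: no H
  1 × N: 2 H
  1 × N (charge +1): no H
  1 × O (charge -1): no H
  Total hydrogens = 10.
Molecular formula: C10H10FN5O4

C10H10FN5O4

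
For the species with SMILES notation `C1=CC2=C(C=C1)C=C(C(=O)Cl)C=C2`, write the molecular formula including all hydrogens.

C11H7ClO

Heavy atoms from the SMILES: 11 C, 1 Cl, 1 O.
Implicit hydrogens by atom environment:
  7 × C (aromatic): 1 H each → 7
  3 × C (aromatic): no H
  1 × C: no H
  1 × Cl: no H
  1 × O: no H
  Total hydrogens = 7.
Molecular formula: C11H7ClO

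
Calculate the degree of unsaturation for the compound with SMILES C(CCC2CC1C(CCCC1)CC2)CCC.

Molecular formula from the SMILES: C16H30.
DoU = (2C + 2 + N − H − X)/2 = (2·16 + 2 + 0 − 30 − 0)/2 = 4/2 = 2.
(Structurally: 2 ring(s) + 0 π bond(s) = 2.)

2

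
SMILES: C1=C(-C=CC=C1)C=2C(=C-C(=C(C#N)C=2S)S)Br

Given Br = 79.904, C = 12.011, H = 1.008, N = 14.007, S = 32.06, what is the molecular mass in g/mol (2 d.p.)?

322.24

Molecular formula: C13H8BrNS2.
M = 1×79.904 + 13×12.011 + 8×1.008 + 1×14.007 + 2×32.06 = 322.24 g/mol.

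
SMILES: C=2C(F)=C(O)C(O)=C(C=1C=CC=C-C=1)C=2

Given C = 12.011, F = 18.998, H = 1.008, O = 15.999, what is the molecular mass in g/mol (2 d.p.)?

Molecular formula: C12H9FO2.
M = 12×12.011 + 1×18.998 + 9×1.008 + 2×15.999 = 204.20 g/mol.

204.20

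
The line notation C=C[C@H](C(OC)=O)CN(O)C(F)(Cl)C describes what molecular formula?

C8H13ClFNO3

Heavy atoms from the SMILES: 8 C, 1 Cl, 1 F, 1 N, 3 O.
Implicit hydrogens by atom environment:
  2 × C: 3 H each → 6
  2 × C: 2 H each → 4
  2 × C: 1 H each → 2
  2 × C: no H
  2 × O: no H
  1 × Cl: no H
  1 × F: no H
  1 × N: no H
  1 × O: 1 H
  Total hydrogens = 13.
Molecular formula: C8H13ClFNO3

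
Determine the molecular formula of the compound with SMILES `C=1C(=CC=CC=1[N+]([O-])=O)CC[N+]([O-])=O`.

Heavy atoms from the SMILES: 8 C, 2 N, 4 O.
Implicit hydrogens by atom environment:
  4 × C (aromatic): 1 H each → 4
  2 × C: 2 H each → 4
  2 × C (aromatic): no H
  2 × N (charge +1): no H
  2 × O: no H
  2 × O (charge -1): no H
  Total hydrogens = 8.
Molecular formula: C8H8N2O4

C8H8N2O4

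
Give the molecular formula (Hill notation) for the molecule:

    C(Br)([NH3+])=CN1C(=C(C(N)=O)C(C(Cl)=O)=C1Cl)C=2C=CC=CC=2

C14H11BrCl2N3O2+

Heavy atoms from the SMILES: 1 Br, 14 C, 2 Cl, 3 N, 2 O.
Implicit hydrogens by atom environment:
  5 × C (aromatic): 1 H each → 5
  5 × C (aromatic): no H
  3 × C: no H
  2 × Cl: no H
  2 × O: no H
  1 × Br: no H
  1 × C: 1 H
  1 × N (charge +1): 3 H
  1 × N: 2 H
  1 × N (aromatic): no H
  Total hydrogens = 11.
Net charge +1.
Molecular formula: C14H11BrCl2N3O2+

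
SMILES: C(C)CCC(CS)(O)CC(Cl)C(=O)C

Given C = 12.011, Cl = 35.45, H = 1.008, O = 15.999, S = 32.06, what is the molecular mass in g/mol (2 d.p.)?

238.77

Molecular formula: C10H19ClO2S.
M = 10×12.011 + 1×35.45 + 19×1.008 + 2×15.999 + 1×32.06 = 238.77 g/mol.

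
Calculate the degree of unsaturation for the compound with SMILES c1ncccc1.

4

Molecular formula from the SMILES: C5H5N.
DoU = (2C + 2 + N − H − X)/2 = (2·5 + 2 + 1 − 5 − 0)/2 = 8/2 = 4.
(Structurally: 1 ring(s) + 3 π bond(s) = 4.)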